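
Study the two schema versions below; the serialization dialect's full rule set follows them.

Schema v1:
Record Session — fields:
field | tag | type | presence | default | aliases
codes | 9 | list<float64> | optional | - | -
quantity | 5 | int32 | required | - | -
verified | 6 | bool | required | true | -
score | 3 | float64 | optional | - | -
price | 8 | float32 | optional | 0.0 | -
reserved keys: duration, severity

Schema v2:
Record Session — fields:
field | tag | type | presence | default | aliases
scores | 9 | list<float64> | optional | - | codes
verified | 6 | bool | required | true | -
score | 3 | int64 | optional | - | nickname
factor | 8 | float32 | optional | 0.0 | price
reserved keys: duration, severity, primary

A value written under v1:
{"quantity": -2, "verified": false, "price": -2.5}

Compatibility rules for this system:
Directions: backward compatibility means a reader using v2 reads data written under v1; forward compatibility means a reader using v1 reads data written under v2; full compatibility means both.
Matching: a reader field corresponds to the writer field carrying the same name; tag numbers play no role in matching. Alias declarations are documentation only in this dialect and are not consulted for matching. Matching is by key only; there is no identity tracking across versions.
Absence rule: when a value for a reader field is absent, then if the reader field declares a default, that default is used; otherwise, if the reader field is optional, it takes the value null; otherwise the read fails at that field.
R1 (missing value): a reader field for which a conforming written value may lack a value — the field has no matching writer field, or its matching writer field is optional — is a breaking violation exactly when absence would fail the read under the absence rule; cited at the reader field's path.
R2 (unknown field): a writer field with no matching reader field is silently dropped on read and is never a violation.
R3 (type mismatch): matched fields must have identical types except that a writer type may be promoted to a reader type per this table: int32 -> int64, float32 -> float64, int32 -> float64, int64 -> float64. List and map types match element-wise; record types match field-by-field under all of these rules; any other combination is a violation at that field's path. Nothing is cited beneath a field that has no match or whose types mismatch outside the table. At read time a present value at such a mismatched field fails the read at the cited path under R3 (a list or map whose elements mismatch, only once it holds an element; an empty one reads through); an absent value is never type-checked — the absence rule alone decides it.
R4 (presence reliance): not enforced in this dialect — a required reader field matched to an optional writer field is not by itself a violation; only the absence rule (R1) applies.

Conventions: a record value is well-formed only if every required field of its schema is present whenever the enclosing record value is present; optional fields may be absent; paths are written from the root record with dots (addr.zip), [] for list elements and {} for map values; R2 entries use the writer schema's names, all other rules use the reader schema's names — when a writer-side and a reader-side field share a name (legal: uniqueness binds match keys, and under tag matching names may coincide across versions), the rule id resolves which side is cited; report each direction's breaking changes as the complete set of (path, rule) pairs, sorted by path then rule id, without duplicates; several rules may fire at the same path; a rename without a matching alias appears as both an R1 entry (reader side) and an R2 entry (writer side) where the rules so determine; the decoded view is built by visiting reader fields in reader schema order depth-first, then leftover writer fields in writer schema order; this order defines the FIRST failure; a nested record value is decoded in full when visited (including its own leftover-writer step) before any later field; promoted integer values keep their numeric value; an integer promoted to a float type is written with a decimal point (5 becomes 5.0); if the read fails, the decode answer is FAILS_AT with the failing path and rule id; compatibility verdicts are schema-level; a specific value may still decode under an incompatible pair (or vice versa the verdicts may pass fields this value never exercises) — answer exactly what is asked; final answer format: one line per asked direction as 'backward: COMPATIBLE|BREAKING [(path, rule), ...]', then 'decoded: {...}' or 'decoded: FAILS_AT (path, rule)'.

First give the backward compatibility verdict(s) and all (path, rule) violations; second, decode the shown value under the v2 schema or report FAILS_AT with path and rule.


backward: BREAKING [(score, R3)]; decoded: {"scores": null, "verified": false, "score": null, "factor": 0.0}

in Session below, arrows point writer -> reader
backward for Session (reader v2, writer v1):
  scores: no writer match
  verified: paired with writer verified (bool -> bool; writer required)
  score: paired with writer score (float64 -> int64; writer optional)
  factor: no writer match
  codes (writer side), unknown to reader
  quantity (writer side), unknown to reader
  price (writer side), unknown to reader
  R3 fires at score
  backward on Session therefore BREAKING (1)
decoding the Session value with the v2 reader:
  scores := null (missing; optional => null)
  verified := false
  score := null (missing; optional => null)
  factor := 0.0 (missing; default applied)
  writer quantity: no reader field; dropped
  writer price: no reader field; dropped
  => decoded: {"scores": null, "verified": false, "score": null, "factor": 0.0}


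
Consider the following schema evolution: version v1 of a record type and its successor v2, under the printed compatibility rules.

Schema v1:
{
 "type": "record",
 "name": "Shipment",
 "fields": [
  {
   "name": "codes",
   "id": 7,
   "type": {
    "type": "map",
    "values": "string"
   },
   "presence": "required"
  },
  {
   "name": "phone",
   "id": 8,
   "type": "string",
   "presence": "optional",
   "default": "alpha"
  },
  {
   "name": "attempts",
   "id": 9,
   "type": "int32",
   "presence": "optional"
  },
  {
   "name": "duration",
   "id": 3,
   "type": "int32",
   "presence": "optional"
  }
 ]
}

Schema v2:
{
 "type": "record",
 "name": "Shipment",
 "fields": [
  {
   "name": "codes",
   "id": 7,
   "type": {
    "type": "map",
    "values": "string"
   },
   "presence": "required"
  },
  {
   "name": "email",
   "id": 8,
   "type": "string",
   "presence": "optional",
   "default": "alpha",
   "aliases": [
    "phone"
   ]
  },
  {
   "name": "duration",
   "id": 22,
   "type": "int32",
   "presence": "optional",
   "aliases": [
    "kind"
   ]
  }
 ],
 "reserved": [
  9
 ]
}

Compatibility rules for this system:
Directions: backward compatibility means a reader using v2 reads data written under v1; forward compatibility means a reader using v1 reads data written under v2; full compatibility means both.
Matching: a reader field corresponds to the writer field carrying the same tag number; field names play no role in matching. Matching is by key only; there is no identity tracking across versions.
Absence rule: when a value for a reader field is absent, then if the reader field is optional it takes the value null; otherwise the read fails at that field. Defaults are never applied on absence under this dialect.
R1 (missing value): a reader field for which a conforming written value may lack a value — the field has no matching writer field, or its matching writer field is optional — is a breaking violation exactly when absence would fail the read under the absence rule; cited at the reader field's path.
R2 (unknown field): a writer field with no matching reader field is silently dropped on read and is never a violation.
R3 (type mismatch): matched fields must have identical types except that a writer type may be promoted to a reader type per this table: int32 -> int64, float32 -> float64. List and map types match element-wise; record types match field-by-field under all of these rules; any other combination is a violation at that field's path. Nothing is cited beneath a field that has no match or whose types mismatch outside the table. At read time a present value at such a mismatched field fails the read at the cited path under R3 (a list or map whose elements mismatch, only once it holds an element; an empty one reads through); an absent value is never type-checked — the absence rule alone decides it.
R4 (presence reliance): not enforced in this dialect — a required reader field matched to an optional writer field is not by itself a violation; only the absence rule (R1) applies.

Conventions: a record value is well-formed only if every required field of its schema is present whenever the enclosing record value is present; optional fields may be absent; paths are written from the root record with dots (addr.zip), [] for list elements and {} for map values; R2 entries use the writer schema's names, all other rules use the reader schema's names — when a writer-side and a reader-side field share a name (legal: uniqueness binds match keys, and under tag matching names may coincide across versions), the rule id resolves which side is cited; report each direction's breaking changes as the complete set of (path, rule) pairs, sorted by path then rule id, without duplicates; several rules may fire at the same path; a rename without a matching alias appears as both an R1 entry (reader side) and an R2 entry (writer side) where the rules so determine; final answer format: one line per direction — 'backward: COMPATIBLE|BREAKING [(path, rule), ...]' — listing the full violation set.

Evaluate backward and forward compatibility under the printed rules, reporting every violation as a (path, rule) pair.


arrows below run writer -> reader for Shipment
backward pass over Shipment, reader schema v2, writer schema v1:
  map<string, string> -> map<string, string>, writer required: codes aligns to codes
  string -> string, writer optional: email aligns to phone
  duration: no writer match
  attempts (writer side), unknown to reader
  duration (writer side), unknown to reader
  => no violations; backward on Shipment: COMPATIBLE
forward pass over Shipment, reader schema v1, writer schema v2:
  map<string, string> -> map<string, string>, writer required: codes aligns to codes
  string -> string, writer optional: phone aligns to email
  attempts: no writer match
  duration: no writer match
  duration (writer side), unknown to reader
  => no violations; forward on Shipment: COMPATIBLE

backward: COMPATIBLE []; forward: COMPATIBLE []


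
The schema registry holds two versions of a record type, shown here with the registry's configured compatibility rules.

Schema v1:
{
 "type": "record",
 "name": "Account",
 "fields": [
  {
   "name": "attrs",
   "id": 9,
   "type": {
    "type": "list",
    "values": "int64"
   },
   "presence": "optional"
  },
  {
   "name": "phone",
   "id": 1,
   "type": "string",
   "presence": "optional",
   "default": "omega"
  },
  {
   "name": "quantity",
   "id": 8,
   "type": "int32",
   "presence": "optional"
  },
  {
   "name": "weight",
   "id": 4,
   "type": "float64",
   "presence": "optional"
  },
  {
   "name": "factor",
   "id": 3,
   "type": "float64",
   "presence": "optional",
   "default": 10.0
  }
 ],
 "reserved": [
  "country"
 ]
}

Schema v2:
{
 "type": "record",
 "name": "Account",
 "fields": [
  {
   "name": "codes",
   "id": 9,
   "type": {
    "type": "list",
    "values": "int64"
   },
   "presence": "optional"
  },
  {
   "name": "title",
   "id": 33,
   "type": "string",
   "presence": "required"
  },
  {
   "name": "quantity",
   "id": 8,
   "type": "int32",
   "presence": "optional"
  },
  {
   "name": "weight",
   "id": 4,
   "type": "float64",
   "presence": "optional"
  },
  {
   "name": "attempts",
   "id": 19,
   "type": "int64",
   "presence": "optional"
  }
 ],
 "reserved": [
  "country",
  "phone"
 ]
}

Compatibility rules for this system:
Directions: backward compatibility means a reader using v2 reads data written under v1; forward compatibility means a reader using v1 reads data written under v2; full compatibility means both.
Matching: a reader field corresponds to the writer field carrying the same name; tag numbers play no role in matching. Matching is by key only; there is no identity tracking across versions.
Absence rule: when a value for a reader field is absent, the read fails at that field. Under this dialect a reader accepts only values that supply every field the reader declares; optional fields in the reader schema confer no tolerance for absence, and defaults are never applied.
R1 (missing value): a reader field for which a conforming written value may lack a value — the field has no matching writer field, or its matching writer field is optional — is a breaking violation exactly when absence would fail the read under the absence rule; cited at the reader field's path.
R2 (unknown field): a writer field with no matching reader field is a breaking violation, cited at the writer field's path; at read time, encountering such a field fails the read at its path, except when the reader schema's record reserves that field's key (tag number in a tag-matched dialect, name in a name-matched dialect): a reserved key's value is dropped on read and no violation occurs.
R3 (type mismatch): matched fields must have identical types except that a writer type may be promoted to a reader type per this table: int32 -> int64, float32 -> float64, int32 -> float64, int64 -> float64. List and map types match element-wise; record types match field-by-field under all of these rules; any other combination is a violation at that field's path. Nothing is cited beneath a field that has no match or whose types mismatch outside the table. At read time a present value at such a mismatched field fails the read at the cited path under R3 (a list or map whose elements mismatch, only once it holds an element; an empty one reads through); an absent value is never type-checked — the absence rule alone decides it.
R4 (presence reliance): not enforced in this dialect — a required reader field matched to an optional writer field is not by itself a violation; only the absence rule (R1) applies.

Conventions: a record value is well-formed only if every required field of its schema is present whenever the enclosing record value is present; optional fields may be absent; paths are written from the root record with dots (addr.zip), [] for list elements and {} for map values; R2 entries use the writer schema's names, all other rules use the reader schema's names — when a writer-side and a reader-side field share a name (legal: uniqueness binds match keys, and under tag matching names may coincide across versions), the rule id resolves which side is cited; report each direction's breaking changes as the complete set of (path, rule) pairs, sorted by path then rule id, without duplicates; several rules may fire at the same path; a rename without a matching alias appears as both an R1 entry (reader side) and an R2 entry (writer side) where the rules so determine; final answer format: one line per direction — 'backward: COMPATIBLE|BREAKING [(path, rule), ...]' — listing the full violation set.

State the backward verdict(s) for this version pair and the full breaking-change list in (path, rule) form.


in Account below, arrows point writer -> reader
backward on Account — v2 reading data written by v1:
  codes has no writer counterpart
  title has no writer counterpart
  int32 -> int32, writer optional: quantity aligns to quantity
  float64 -> float64, writer optional: weight aligns to weight
  attempts has no writer counterpart
  writer attrs: unknown to reader
  writer phone: unknown to reader
  writer factor: unknown to reader
  rule R1 violated at attempts
  rule R2 violated at attrs
  rule R1 violated at codes
  rule R2 violated at factor
  rule R1 violated at quantity
  rule R1 violated at title
  rule R1 violated at weight
  backward on Account therefore BREAKING (7)

backward: BREAKING [(attempts, R1), (attrs, R2), (codes, R1), (factor, R2), (quantity, R1), (title, R1), (weight, R1)]


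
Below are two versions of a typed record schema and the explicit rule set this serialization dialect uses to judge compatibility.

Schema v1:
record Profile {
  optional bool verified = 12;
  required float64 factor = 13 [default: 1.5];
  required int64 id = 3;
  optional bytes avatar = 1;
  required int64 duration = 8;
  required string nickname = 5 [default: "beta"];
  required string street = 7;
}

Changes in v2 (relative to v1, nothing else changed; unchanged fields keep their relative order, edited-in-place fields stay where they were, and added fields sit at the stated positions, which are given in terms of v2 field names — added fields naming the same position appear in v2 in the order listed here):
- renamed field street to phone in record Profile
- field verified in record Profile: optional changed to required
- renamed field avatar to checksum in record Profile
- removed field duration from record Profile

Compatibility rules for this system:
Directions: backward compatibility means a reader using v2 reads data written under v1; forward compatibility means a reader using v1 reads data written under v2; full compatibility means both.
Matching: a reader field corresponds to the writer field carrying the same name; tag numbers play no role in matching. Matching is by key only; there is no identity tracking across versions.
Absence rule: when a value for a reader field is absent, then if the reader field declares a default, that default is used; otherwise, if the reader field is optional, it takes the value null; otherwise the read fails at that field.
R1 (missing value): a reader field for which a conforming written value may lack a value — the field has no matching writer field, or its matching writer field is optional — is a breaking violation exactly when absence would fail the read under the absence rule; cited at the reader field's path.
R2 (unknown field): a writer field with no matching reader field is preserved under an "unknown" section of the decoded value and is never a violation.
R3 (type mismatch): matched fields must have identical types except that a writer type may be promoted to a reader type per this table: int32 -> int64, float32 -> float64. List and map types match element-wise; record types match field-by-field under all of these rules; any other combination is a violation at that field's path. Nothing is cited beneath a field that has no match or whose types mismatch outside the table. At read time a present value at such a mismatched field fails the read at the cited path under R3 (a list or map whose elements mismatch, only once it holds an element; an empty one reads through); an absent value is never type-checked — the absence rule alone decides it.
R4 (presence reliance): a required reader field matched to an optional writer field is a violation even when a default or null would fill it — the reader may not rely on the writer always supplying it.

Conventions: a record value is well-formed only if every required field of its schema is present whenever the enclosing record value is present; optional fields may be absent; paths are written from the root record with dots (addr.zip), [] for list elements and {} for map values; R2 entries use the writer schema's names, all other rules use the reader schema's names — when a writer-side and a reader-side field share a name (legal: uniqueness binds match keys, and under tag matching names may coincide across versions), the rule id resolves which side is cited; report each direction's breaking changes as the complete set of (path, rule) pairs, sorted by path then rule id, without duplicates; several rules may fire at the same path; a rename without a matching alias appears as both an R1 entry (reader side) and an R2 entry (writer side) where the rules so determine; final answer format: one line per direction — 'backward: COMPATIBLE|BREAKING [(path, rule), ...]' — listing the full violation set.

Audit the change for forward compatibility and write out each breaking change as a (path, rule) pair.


forward: BREAKING [(duration, R1), (street, R1)]

each type pair in Profile: writer, then reader
forward analysis of Profile with v1 as reader and v2 as writer:
  writer required, bool -> bool: reader verified maps from writer verified
  writer required, float64 -> float64: reader factor maps from writer factor
  writer required, int64 -> int64: reader id maps from writer id
  no writer field matches reader avatar
  no writer field matches reader duration
  writer required, string -> string: reader nickname maps from writer nickname
  no writer field matches reader street
  leftover writer field: checksum
  leftover writer field: phone
  violation R1 at duration
  violation R1 at street
  => forward: BREAKING (2)
ruling out the remaining Profile differences:
  field verified in record Profile: optional changed to required -> its effect on Profile is confined to the backward direction, not asked
  renamed field avatar to checksum in record Profile -> no rule fires on it in Profile's dialect; the asked verdict holds


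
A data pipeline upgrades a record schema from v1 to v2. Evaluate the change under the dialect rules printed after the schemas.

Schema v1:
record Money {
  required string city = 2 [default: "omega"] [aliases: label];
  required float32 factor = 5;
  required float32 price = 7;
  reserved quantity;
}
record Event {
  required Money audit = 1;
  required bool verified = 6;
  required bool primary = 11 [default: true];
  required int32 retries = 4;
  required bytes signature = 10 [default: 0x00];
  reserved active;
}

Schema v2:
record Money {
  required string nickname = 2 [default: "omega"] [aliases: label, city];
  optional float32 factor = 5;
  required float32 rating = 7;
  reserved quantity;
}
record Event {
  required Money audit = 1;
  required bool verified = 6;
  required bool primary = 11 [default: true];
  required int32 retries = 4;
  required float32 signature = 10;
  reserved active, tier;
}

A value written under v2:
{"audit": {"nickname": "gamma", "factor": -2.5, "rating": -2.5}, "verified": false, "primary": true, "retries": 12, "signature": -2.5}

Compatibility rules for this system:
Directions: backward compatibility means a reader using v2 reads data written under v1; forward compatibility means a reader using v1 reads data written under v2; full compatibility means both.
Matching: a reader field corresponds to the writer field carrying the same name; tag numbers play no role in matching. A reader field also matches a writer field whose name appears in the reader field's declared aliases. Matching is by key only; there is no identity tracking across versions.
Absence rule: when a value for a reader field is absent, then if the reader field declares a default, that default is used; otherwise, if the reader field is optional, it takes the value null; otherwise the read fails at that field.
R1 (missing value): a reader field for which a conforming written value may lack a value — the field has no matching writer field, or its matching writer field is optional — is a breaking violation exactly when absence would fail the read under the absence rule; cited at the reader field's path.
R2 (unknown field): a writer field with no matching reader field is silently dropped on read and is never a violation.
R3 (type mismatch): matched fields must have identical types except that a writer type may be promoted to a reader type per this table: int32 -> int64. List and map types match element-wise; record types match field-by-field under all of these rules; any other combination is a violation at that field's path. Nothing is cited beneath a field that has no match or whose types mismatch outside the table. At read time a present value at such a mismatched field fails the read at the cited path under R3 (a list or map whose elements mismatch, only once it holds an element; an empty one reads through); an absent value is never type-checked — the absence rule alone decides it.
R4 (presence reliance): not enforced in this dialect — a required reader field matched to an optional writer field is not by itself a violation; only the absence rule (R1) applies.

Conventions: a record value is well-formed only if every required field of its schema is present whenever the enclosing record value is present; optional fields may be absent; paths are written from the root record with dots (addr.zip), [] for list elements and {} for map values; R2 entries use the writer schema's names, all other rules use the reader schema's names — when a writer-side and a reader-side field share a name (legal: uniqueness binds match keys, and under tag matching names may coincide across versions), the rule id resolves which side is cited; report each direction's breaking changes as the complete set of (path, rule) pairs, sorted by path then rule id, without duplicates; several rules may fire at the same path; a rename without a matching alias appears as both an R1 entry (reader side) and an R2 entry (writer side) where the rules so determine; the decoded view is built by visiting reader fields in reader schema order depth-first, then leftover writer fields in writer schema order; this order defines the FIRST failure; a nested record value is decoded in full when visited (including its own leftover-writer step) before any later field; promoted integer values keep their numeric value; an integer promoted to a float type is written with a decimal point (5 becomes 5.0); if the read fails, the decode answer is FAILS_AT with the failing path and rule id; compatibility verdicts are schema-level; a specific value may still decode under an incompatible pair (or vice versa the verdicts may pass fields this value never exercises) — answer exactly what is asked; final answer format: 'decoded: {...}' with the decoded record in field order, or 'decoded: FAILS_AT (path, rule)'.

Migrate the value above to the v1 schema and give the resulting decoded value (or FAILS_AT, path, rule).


arrows below run writer -> reader for Event
decode walk for Event under reader schema v1:
  audit.city := "omega" (absent -> default)
  audit.factor := -2.5
  read fails at audit.price under R1 (no fill)
  => FAILS_AT (audit.price, R1)
remaining Event differences; none change what is asked:
  renamed field city to nickname in record Money (alias city declared on the renamed field) -> inert under this dialect — no rule fires on Event and the result does not move
  field signature in record Event: type bytes changed to float32 (its default is dropped) -> affects the rule determinations only; this particular Event value decodes identically
  field factor in record Money: required changed to optional -> affects the rule determinations only; this particular Event value decodes identically

decoded: FAILS_AT (audit.price, R1)


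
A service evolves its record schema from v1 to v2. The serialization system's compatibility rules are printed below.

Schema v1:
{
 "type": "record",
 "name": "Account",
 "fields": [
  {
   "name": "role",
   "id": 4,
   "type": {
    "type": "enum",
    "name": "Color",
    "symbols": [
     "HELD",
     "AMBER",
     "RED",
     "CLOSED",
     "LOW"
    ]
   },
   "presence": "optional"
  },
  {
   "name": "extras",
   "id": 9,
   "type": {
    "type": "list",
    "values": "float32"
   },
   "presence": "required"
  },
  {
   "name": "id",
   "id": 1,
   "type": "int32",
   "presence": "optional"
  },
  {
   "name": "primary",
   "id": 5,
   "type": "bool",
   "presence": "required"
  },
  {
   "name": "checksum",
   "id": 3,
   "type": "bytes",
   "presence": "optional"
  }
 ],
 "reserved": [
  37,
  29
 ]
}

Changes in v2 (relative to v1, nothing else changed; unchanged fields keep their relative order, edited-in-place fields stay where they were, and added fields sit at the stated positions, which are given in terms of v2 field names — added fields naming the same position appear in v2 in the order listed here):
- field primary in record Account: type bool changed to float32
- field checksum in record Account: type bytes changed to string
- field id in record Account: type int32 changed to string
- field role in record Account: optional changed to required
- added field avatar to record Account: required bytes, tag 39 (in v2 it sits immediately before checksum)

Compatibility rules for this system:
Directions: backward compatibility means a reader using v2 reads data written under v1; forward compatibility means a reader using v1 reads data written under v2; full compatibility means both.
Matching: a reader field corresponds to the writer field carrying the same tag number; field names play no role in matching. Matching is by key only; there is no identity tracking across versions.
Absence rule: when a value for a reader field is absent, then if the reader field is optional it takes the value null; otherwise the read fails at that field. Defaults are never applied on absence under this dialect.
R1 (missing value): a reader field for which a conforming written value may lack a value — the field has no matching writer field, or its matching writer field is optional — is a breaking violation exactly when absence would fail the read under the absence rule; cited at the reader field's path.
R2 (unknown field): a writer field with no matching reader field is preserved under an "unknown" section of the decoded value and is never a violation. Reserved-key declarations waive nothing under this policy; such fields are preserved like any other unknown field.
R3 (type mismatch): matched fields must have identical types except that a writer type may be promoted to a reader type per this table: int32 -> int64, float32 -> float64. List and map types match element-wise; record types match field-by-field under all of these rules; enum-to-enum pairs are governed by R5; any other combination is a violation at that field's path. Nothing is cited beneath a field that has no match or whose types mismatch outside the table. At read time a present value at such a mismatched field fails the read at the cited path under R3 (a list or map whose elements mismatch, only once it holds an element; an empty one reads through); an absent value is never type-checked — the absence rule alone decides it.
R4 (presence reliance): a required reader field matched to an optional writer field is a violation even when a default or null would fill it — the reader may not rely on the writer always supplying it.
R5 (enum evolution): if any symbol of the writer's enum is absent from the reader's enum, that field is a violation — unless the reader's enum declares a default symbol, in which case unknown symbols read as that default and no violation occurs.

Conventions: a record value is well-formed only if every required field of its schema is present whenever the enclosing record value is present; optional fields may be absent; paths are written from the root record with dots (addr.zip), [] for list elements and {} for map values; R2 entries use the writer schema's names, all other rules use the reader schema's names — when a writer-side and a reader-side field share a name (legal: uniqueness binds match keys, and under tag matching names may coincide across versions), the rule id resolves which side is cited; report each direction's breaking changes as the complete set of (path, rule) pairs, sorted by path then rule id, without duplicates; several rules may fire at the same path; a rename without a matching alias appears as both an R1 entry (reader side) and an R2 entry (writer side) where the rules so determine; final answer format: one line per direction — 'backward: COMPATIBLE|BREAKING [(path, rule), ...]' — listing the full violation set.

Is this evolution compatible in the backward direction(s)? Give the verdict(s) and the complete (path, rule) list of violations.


backward: BREAKING [(avatar, R1), (checksum, R3), (id, R3), (primary, R3), (role, R1), (role, R4)]

in Account below, arrows point writer -> reader
backward pass over Account, reader schema v2, writer schema v1:
  role: paired with writer role (Color -> Color; writer optional)
  extras: paired with writer extras (list<float32> -> list<float32>; writer required)
  id: paired with writer id (int32 -> string; writer optional)
  primary: paired with writer primary (bool -> float32; writer required)
  no writer field matches reader avatar
  checksum: paired with writer checksum (bytes -> string; writer optional)
  R1 fires at avatar
  R3 fires at checksum
  R3 fires at id
  R3 fires at primary
  R1 fires at role
  R4 fires at role
  backward on Account therefore BREAKING (6)


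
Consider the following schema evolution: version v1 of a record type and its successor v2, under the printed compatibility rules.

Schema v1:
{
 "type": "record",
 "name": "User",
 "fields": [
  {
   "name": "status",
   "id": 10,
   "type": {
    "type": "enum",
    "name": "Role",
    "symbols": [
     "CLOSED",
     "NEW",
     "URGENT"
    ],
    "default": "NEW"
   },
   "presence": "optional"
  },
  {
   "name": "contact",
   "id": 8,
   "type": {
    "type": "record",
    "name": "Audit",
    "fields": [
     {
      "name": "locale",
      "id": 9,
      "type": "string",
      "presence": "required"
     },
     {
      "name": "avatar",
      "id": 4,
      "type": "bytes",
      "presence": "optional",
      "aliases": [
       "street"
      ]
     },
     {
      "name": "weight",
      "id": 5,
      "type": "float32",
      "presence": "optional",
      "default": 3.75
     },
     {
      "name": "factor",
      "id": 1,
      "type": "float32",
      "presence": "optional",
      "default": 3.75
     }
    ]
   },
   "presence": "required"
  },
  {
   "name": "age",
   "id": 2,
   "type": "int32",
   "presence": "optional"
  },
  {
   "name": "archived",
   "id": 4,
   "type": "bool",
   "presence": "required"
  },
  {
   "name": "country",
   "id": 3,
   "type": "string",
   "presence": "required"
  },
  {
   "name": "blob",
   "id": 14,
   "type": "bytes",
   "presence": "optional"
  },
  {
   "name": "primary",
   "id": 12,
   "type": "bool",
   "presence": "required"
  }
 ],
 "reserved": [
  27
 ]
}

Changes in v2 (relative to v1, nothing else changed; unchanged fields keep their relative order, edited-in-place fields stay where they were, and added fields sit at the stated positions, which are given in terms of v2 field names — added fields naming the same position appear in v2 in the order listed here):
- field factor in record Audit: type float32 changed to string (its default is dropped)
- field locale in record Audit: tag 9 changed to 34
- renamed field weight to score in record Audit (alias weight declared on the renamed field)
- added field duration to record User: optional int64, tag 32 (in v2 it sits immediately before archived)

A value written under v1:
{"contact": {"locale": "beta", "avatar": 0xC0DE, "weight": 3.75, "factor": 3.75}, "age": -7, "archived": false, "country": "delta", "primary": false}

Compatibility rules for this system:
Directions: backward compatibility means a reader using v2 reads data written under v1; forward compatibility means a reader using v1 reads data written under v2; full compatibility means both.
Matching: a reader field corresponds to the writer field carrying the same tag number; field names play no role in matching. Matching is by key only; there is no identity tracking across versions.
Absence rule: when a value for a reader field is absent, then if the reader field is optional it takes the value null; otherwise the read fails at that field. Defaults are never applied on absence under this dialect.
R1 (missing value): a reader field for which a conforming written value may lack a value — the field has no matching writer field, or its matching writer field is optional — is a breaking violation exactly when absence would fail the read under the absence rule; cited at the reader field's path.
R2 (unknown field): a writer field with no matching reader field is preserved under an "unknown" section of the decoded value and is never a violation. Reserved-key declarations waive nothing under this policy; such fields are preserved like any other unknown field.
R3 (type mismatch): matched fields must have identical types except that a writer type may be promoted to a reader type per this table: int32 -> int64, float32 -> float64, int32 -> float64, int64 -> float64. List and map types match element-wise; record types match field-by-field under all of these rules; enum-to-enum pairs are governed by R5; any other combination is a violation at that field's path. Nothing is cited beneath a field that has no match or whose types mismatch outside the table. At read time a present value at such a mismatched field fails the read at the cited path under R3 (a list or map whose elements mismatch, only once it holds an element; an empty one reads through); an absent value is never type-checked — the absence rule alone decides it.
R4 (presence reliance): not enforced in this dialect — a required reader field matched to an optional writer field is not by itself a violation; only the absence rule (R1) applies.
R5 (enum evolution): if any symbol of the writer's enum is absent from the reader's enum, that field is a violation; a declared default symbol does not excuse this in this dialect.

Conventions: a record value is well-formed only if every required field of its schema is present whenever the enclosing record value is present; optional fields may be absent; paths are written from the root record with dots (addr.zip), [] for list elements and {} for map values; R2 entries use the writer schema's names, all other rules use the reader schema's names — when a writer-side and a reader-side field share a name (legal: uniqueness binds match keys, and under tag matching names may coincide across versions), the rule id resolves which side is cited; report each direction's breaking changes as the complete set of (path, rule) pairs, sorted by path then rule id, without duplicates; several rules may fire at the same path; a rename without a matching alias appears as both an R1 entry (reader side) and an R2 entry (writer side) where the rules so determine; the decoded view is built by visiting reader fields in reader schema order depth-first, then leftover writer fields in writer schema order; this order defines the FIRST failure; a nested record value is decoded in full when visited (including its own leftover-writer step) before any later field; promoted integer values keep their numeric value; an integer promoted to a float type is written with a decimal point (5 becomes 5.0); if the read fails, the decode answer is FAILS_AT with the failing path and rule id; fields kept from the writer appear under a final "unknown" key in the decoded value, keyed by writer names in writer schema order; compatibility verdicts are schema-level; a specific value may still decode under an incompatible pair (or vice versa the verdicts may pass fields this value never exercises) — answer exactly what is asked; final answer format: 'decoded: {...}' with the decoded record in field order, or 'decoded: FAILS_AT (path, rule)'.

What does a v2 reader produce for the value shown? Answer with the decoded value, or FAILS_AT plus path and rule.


decoded: FAILS_AT (contact.locale, R1)

in User below, arrows point writer -> reader
migrating the User value to v2:
  status := null (absent, optional -> null)
  read fails at contact.locale under R1 (no fill)
  => FAILS_AT (contact.locale, R1)
the rest of the User diff is inert for this question:
  field factor in record Audit: type float32 changed to string (its default is dropped) -> changes User's schema-level verdicts only — the decode of this value is the same
  renamed field weight to score in record Audit (alias weight declared on the renamed field) -> no rule fires on it and the decoded User view is identical with or without it
  added field duration to record User: optional int64, tag 32 (in v2 it sits immediately before archived) -> no rule fires on it and the decoded User view is identical with or without it


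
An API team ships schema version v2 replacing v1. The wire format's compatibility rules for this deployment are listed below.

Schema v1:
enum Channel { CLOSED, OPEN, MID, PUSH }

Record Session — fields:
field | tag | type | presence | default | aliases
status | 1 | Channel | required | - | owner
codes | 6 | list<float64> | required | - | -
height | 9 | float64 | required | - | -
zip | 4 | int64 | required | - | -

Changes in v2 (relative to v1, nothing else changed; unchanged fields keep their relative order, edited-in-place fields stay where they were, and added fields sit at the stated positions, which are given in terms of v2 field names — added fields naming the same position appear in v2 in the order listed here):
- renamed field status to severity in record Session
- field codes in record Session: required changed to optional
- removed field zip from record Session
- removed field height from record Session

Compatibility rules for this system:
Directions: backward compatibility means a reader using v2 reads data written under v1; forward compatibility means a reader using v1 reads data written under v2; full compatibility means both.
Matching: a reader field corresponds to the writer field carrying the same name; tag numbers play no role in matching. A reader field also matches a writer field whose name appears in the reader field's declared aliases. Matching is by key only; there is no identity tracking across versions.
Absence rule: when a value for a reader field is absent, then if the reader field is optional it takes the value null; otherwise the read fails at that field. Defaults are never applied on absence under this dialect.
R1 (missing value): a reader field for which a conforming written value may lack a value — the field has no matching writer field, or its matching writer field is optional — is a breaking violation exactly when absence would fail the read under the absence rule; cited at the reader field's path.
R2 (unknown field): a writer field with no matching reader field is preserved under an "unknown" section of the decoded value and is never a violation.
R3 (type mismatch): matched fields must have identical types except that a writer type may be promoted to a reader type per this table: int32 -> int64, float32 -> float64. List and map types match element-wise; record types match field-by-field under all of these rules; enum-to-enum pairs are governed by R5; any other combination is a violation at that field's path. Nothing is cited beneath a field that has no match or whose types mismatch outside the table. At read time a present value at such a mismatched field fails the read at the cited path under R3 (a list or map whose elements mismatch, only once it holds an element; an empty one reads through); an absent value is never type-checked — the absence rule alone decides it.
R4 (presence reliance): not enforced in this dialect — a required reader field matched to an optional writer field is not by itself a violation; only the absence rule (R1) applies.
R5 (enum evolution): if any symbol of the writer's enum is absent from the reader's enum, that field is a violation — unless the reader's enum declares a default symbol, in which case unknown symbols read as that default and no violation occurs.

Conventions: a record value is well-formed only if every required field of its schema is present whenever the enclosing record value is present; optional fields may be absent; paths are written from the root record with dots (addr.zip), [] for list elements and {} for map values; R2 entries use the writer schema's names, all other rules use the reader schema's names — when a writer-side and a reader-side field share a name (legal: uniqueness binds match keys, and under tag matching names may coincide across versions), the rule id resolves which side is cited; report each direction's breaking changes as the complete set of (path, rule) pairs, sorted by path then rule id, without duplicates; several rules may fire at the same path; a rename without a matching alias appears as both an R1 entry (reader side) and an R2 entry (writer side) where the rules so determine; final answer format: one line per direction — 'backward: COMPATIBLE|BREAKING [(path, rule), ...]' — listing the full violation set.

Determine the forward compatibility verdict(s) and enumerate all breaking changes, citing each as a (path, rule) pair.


forward: BREAKING [(codes, R1), (height, R1), (status, R1), (zip, R1)]

each type pair in Session: writer, then reader
forward pass over Session, reader schema v1, writer schema v2:
  status: no writer-side match
  codes: list<float64> -> list<float64>, writer optional; from codes
  height: no writer-side match
  zip: no writer-side match
  leftover writer field: severity
  R1 fires at codes
  R1 fires at height
  R1 fires at status
  R1 fires at zip
  => 4 violation(s): forward is BREAKING for Session
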